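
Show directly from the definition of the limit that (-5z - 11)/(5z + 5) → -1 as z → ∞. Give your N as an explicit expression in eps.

N = (6/5)/eps

Fix eps > 0. We seek N > 0 such that z > N implies |(-5z - 11)/(5z + 5) + 1| < eps.
(-5z - 11)/(5z + 5) + 1 = (5(-5z - 11) − (-5)(5z + 5)) / (5(5z + 5)) = -30/(5(5z + 5)).
For z > 0 we have 5z + 5 > 5z, so |(-5z - 11)/(5z + 5) + 1| = 30/(5(5z + 5)) < 30/(5·5z) = (6/5)/z.
Thus |(-5z - 11)/(5z + 5) + 1| < eps whenever z > (6/5)/eps.
Take N = (6/5)/eps. If z > N then |(-5z - 11)/(5z + 5) + 1| < (6/5)/z < eps.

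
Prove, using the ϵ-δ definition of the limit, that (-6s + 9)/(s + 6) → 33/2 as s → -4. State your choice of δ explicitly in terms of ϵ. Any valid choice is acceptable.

δ = min(1, (2/45)ϵ)

Let ϵ > 0 be given. We want δ > 0 with 0 < |s + 4| < δ ⇒ |(-6s + 9)/(s + 6) − (33/2)| < ϵ.
Combining over a common denominator, (-6s + 9)/(s + 6) − (33/2) = [(-6s + 9)·2 − 33·(s + 6)] / [2·(s + 6)] = -45(s + 4) / (2(s + 6)).
So |(-6s + 9)/(s + 6) − (33/2)| = 45|s + 4| / (2·|s + 6|).
Require δ ≤ 1, so |s + 6| ≥ |2| − |s + 4| > 2 − 1 = 1.
Hence |(-6s + 9)/(s + 6) − (33/2)| < 45|s + 4|/(2·1) = (45/2)|s + 4|, which is < ϵ once |s + 4| < (2/45)ϵ.
Take δ = min(1, (2/45)ϵ). Then 0 < |s + 4| < δ forces both bounds, so |(-6s + 9)/(s + 6) − (33/2)| < ϵ.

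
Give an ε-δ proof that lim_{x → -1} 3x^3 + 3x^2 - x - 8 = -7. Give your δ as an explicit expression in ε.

Let ε > 0 be given. We want δ > 0 such that 0 < |x + 1| < δ implies |(3x^3 + 3x^2 - x - 8) + 7| < ε.
(3x^3 + 3x^2 - x - 8) + 7 = 3x^3 + 3x^2 - x - 1 = (x + 1)(3x^2 - 1).
So |(3x^3 + 3x^2 - x - 8) + 7| = |x + 1|·|3x^2 - 1|.
Assume first that |x + 1| < 2, so |x| < 3. Then |3x^2 - 1| ≤ 3·3^2 + 1 = 28.
Hence |(3x^3 + 3x^2 - x - 8) + 7| ≤ 28|x + 1| < ε provided |x + 1| < ε/28.
Choosing δ = min(2, ε/28) ensures both conditions, hence |(3x^3 + 3x^2 - x - 8) + 7| < ε.

δ = min(2, ε/28)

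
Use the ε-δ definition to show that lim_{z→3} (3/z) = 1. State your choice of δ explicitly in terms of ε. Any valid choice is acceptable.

Let ε > 0. We seek δ > 0 such that 0 < |z − 3| < δ implies |3/z − 1| < ε.
|3/z − 1| = 3·|3 − z|/(3·|z|) = 3|z − 3|/(3|z|).
Require δ ≤ 3/2 so that |z| > 3 − 3/2 = 3/2, hence 3|z| > 9/2.
Then |3/z − 1| < 3|z − 3|/(9/2), which is < ε when |z − 3| < (3/2)ε.
Take δ = min(3/2, (3/2)ε). Then 0 < |z − 3| < δ gives both |z − 3| < 3/2 and |z − 3| < (3/2)ε, so |3/z − 1| < ε.

δ = min(3/2, (3/2)ε)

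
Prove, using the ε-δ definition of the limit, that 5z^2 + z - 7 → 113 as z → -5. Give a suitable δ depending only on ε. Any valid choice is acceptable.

δ = min(1, ε/54)

Suppose ε > 0. We want δ > 0 such that 0 < |z + 5| < δ implies |(5z^2 + z - 7) − 113| < ε.
(5z^2 + z - 7) − 113 = 5z^2 + z - 120 = (z + 5)(5z - 24).
So |(5z^2 + z - 7) − 113| = |z + 5|·|5z - 24|.
Require δ ≤ 1. Then |z + 5| < 1 gives |z| < 6, and by the triangle inequality |5z - 24| ≤ 5·6 + 24 = 54.
Hence |(5z^2 + z - 7) − 113| ≤ 54|z + 5| < ε provided |z + 5| < ε/54.
Choosing δ = min(1, ε/54) ensures both conditions, hence |(5z^2 + z - 7) − 113| < ε.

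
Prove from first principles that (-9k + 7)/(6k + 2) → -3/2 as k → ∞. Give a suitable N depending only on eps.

N = (5/3)/eps

Let eps > 0 be given. For k ≥ 1, |(-9k + 7)/(6k + 2) + 3/2| = |60|/(6(6k + 2)) = 60/(6(6k + 2)).
Since 6k + 2 ≥ 6k for k ≥ 1, this is ≤ 60/(6·6k) = (5/3)/k.
So |(-9k + 7)/(6k + 2) + 3/2| < eps whenever k > (5/3)/eps.
Take N = (5/3)/eps. If k > N then |(-9k + 7)/(6k + 2) + 3/2| ≤ (5/3)/k < eps.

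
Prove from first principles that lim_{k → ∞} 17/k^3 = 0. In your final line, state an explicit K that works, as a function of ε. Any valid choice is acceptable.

Let ε > 0. For k ≥ 1, |17/k^3 − 0| = 17/k^3.
17/k^3 < ε ⇔ k^3 > 17/ε ⇔ k > (17/ε)^{1/3}.
Take K = (17/ε)^{1/3}. Then k > K implies 17/k^3 < ε.

K = (17/ε)^{1/3}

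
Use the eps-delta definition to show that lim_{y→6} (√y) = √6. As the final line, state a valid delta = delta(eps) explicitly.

delta = min(6, √6·eps)

Let eps > 0. We want delta > 0 such that 0 < |y − 6| < delta implies |√y − √6| < eps.
Rationalise: √y − √6 = (y − 6)/(√y + √6), so |√y − √6| = |y − 6|/(√y + √6).
Restrict delta ≤ 6 so that |y − 6| < 6 forces y > 0, and then √y + √6 > √6.
Hence |√y − √6| < |y − 6|/√6, which is < eps once |y − 6| < √6·eps.
Take delta = min(6, √6·eps). If 0 < |y − 6| < delta then y > 0 and |√y − √6| < |y − 6|/√6 < eps.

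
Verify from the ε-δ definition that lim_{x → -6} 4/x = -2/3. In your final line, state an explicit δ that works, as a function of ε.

Fix ε > 0. We seek δ > 0 such that 0 < |x + 6| < δ implies |4/x + 2/3| < ε.
|4/x + 2/3| = 4·|-6 − x|/(6·|x|) = 4|x + 6|/(6|x|).
Require δ ≤ 3 so that |x| > 6 − 3 = 3, hence 6|x| > 18.
Then |4/x + 2/3| < 4|x + 6|/18, which is < ε when |x + 6| < (9/2)ε.
Take δ = min(3, (9/2)ε). Then 0 < |x + 6| < δ gives both |x + 6| < 3 and |x + 6| < (9/2)ε, so |4/x + 2/3| < ε.

δ = min(3, (9/2)ε)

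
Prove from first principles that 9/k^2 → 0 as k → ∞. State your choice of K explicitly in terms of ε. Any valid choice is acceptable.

K = (9/ε)^{1/2}

Fix ε > 0. For k ≥ 1, |9/k^2 − 0| = 9/k^2.
9/k^2 < ε ⇔ k^2 > 9/ε ⇔ k > (9/ε)^{1/2}.
Take K = (9/ε)^{1/2}. Then k > K implies 9/k^2 < ε.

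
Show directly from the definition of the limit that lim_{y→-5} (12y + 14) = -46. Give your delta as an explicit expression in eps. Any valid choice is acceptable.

Let eps > 0 be given. We need delta > 0 so that 0 < |y + 5| < delta implies |(12y + 14) + 46| < eps.
Since (12y + 14) + 46 = 12(y + 5), we have |(12y + 14) + 46| = 12|y + 5|.
Thus it suffices that |y + 5| < eps/12.
Choosing delta = eps/12 gives |(12y + 14) + 46| = 12|y + 5| < eps whenever |y + 5| < delta.

delta = eps/12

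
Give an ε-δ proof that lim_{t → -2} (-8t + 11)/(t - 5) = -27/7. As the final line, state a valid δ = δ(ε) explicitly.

Let ε > 0 be given. We want δ > 0 with 0 < |t + 2| < δ ⇒ |(-8t + 11)/(t - 5) + 27/7| < ε.
Combining over a common denominator, (-8t + 11)/(t - 5) + 27/7 = [(-8t + 11)·(-7) − 27·(t - 5)] / [(-7)·(t - 5)] = 29(t + 2) / ((-7)(t - 5)).
So |(-8t + 11)/(t - 5) + 27/7| = 29|t + 2| / (7·|t − 5|).
Require δ ≤ 7/2, so |t − 5| ≥ |-7| − |t + 2| > 7 − 7/2 = 7/2.
Hence |(-8t + 11)/(t - 5) + 27/7| < 29|t + 2|/(7·(7/2)) = (58/49)|t + 2|, which is < ε once |t + 2| < (49/58)ε.
Take δ = min(7/2, (49/58)ε). Then 0 < |t + 2| < δ forces both bounds, so |(-8t + 11)/(t - 5) + 27/7| < ε.

δ = min(7/2, (49/58)ε)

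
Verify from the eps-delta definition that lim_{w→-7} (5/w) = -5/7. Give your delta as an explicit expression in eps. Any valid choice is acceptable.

Let eps > 0 be given. We seek delta > 0 such that 0 < |w + 7| < delta implies |5/w + 5/7| < eps.
|5/w + 5/7| = 5·|-7 − w|/(7·|w|) = 5|w + 7|/(7|w|).
Require delta ≤ 7/2 so that |w| > 7 − 7/2 = 7/2, hence 7|w| > 49/2.
Then |5/w + 5/7| < 5|w + 7|/(49/2), which is < eps when |w + 7| < (49/10)eps.
Take delta = min(7/2, (49/10)eps). Then 0 < |w + 7| < delta gives both |w + 7| < 7/2 and |w + 7| < (49/10)eps, so |5/w + 5/7| < eps.

delta = min(7/2, (49/10)eps)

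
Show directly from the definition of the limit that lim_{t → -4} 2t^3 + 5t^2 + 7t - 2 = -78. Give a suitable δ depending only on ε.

δ = min(1, ε/84)

Let ε > 0. We want δ > 0 such that 0 < |t + 4| < δ implies |(2t^3 + 5t^2 + 7t - 2) + 78| < ε.
(2t^3 + 5t^2 + 7t - 2) + 78 = 2t^3 + 5t^2 + 7t + 76 = (t + 4)(2t^2 - 3t + 19).
So |(2t^3 + 5t^2 + 7t - 2) + 78| = |t + 4|·|2t^2 - 3t + 19|.
Assume first that |t + 4| < 1, so |t| < 5. Then |2t^2 - 3t + 19| ≤ 2·5^2 + 3·5 + 19 = 84.
Hence |(2t^3 + 5t^2 + 7t - 2) + 78| ≤ 84|t + 4| < ε provided |t + 4| < ε/84.
Choosing δ = min(1, ε/84) ensures both conditions, hence |(2t^3 + 5t^2 + 7t - 2) + 78| < ε.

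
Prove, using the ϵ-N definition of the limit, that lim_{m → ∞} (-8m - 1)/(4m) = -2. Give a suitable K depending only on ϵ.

Suppose ϵ > 0. For m ≥ 1, |(-8m - 1)/(4m) + 2| = |-4|/(4(4m)) = 4/(4(4m)).
Since 4m ≥ 4m for m ≥ 1, this is ≤ 4/(4·4m) = (1/4)/m.
So |(-8m - 1)/(4m) + 2| < ϵ whenever m > (1/4)/ϵ.
Take K = (1/4)/ϵ. If m > K then |(-8m - 1)/(4m) + 2| ≤ (1/4)/m < ϵ.

K = (1/4)/ϵ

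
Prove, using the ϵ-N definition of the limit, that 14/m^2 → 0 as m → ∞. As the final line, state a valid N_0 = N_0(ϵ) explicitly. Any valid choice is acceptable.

N_0 = (14/ϵ)^{1/2}

Let ϵ > 0 be given. For m ≥ 1, |14/m^2 − 0| = 14/m^2.
14/m^2 < ϵ ⇔ m^2 > 14/ϵ ⇔ m > (14/ϵ)^{1/2}.
Take N_0 = (14/ϵ)^{1/2}. Then m > N_0 implies 14/m^2 < ϵ.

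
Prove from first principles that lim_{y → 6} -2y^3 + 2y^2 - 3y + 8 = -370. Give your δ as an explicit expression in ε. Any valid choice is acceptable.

Let ε > 0. We want δ > 0 such that 0 < |y − 6| < δ implies |(-2y^3 + 2y^2 - 3y + 8) + 370| < ε.
(-2y^3 + 2y^2 - 3y + 8) + 370 = -2y^3 + 2y^2 - 3y + 378 = (y − 6)(-2y^2 - 10y - 63).
So |(-2y^3 + 2y^2 - 3y + 8) + 370| = |y − 6|·|-2y^2 - 10y - 63|.
Assume first that |y − 6| < 1, so |y| < 7. Then |-2y^2 - 10y - 63| ≤ 2·7^2 + 10·7 + 63 = 231.
Hence |(-2y^3 + 2y^2 - 3y + 8) + 370| ≤ 231|y − 6| < ε provided |y − 6| < ε/231.
Choosing δ = min(1, ε/231) ensures both conditions, hence |(-2y^3 + 2y^2 - 3y + 8) + 370| < ε.

δ = min(1, ε/231)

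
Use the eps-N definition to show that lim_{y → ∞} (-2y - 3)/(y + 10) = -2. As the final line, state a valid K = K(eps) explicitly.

Suppose eps > 0. We seek K > 0 such that y > K implies |(-2y - 3)/(y + 10) + 2| < eps.
(-2y - 3)/(y + 10) + 2 = ((-2y - 3) − (-2)(y + 10)) / ((y + 10)) = 17/((y + 10)).
For y > 0 we have y + 10 > y, so |(-2y - 3)/(y + 10) + 2| = 17/((y + 10)) < 17/(y) = 17/y.
Thus |(-2y - 3)/(y + 10) + 2| < eps whenever y > 17/eps.
Take K = 17/eps. If y > K then |(-2y - 3)/(y + 10) + 2| < 17/y < eps.

K = 17/eps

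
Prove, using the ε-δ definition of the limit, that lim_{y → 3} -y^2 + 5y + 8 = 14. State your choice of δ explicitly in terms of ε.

δ = min(1, ε/6)

Let ε > 0 be given. We want δ > 0 such that 0 < |y − 3| < δ implies |(-y^2 + 5y + 8) − 14| < ε.
(-y^2 + 5y + 8) − 14 = -y^2 + 5y - 6 = (y − 3)(-y + 2).
So |(-y^2 + 5y + 8) − 14| = |y − 3|·|-y + 2|.
Assume first that |y − 3| < 1, so |y| < 4. Then |-y + 2| ≤ 4 + 2 = 6.
Hence |(-y^2 + 5y + 8) − 14| ≤ 6|y − 3| < ε provided |y − 3| < ε/6.
Choosing δ = min(1, ε/6) ensures both conditions, hence |(-y^2 + 5y + 8) − 14| < ε.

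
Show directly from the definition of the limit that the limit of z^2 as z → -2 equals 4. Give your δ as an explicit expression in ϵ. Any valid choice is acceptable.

δ = min(1, ϵ/5)

Suppose ϵ > 0. We seek δ > 0 with 0 < |z + 2| < δ ⇒ |z^2 − 4| < ϵ.
Factor: z^2 − 4 = (z + 2)(z - 2), so |z^2 − 4| = |z + 2|·|z - 2|.
Restrict δ ≤ 1. Then |z + 2| < 1 gives |z| < 3, so by the triangle inequality |z - 2| ≤ 3 + 2 = 5.
Hence |z^2 − 4| ≤ 5|z + 2|, which is < ϵ once |z + 2| < ϵ/5.
Take δ = min(1, ϵ/5). If 0 < |z + 2| < δ then both bounds hold and |z^2 − 4| ≤ 5|z + 2| < 5·(ϵ/5) = ϵ.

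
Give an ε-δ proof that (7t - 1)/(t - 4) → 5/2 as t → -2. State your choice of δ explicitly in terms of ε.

δ = min(3, (2/3)ε)

Let ε > 0. We want δ > 0 with 0 < |t + 2| < δ ⇒ |(7t - 1)/(t - 4) − (5/2)| < ε.
Combining over a common denominator, (7t - 1)/(t - 4) − (5/2) = [(7t - 1)·(-6) − (-15)·(t - 4)] / [(-6)·(t - 4)] = -27(t + 2) / ((-6)(t - 4)).
So |(7t - 1)/(t - 4) − (5/2)| = 27|t + 2| / (6·|t − 4|).
Restrict δ ≤ 3. Then |t + 2| < 3 gives |t − 4| = |(t + 2) + (-6)| ≥ 6 − 3 = 3.
Hence |(7t - 1)/(t - 4) − (5/2)| < 27|t + 2|/(6·3) = (3/2)|t + 2|, which is < ε once |t + 2| < (2/3)ε.
Take δ = min(3, (2/3)ε). Then 0 < |t + 2| < δ forces both bounds, so |(7t - 1)/(t - 4) − (5/2)| < ε.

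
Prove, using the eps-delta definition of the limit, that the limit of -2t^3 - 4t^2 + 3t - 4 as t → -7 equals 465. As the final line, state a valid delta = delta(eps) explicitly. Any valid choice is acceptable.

Let eps > 0. We want delta > 0 such that 0 < |t + 7| < delta implies |(-2t^3 - 4t^2 + 3t - 4) − 465| < eps.
(-2t^3 - 4t^2 + 3t - 4) − 465 = -2t^3 - 4t^2 + 3t - 469 = (t + 7)(-2t^2 + 10t - 67).
So |(-2t^3 - 4t^2 + 3t - 4) − 465| = |t + 7|·|-2t^2 + 10t - 67|.
Require delta ≤ 1. Then |t + 7| < 1 gives |t| < 8, and by the triangle inequality |-2t^2 + 10t - 67| ≤ 2·8^2 + 10·8 + 67 = 275.
Hence |(-2t^3 - 4t^2 + 3t - 4) − 465| ≤ 275|t + 7| < eps provided |t + 7| < eps/275.
Take delta = min(1, eps/275). Then 0 < |t + 7| < delta gives both |t + 7| < 1 and |t + 7| < eps/275, so |(-2t^3 - 4t^2 + 3t - 4) − 465| < eps.

delta = min(1, eps/275)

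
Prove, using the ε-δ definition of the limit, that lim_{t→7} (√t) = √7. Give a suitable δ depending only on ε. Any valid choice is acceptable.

Let ε > 0. We want δ > 0 such that 0 < |t − 7| < δ implies |√t − √7| < ε.
Rationalise: √t − √7 = (t − 7)/(√t + √7), so |√t − √7| = |t − 7|/(√t + √7).
Restrict δ ≤ 7 so that |t − 7| < 7 forces t > 0, and then √t + √7 > √7.
Hence |√t − √7| < |t − 7|/√7, which is < ε once |t − 7| < √7·ε.
Take δ = min(7, √7·ε). If 0 < |t − 7| < δ then t > 0 and |√t − √7| < |t − 7|/√7 < ε.

δ = min(7, √7·ε)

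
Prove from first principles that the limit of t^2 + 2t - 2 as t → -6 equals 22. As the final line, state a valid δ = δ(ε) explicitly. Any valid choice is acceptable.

δ = min(1, ε/11)

Let ε > 0 be given. We want δ > 0 such that 0 < |t + 6| < δ implies |(t^2 + 2t - 2) − 22| < ε.
(t^2 + 2t - 2) − 22 = t^2 + 2t - 24 = (t + 6)(t - 4).
So |(t^2 + 2t - 2) − 22| = |t + 6|·|t - 4|.
Require δ ≤ 1. Then |t + 6| < 1 gives |t| < 7, and by the triangle inequality |t - 4| ≤ 7 + 4 = 11.
Hence |(t^2 + 2t - 2) − 22| ≤ 11|t + 6| < ε provided |t + 6| < ε/11.
Choosing δ = min(1, ε/11) ensures both conditions, hence |(t^2 + 2t - 2) − 22| < ε.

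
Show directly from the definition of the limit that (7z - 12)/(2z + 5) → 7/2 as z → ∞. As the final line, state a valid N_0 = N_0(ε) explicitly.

N_0 = (59/4)/ε

Let ε > 0. We seek N_0 > 0 such that z > N_0 implies |(7z - 12)/(2z + 5) − (7/2)| < ε.
(7z - 12)/(2z + 5) − (7/2) = (2(7z - 12) − 7(2z + 5)) / (2(2z + 5)) = -59/(2(2z + 5)).
For z > 0 we have 2z + 5 > 2z, so |(7z - 12)/(2z + 5) − (7/2)| = 59/(2(2z + 5)) < 59/(2·2z) = (59/4)/z.
Thus |(7z - 12)/(2z + 5) − (7/2)| < ε whenever z > (59/4)/ε.
Take N_0 = (59/4)/ε. If z > N_0 then |(7z - 12)/(2z + 5) − (7/2)| < (59/4)/z < ε.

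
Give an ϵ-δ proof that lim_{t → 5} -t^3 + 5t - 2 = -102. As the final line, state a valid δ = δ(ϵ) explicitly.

Let ϵ > 0. We want δ > 0 such that 0 < |t − 5| < δ implies |(-t^3 + 5t - 2) + 102| < ϵ.
(-t^3 + 5t - 2) + 102 = -t^3 + 5t + 100 = (t − 5)(-t^2 - 5t - 20).
So |(-t^3 + 5t - 2) + 102| = |t − 5|·|-t^2 - 5t - 20|.
Assume first that |t − 5| < 1, so |t| < 6. Then |-t^2 - 5t - 20| ≤ 6^2 + 5·6 + 20 = 86.
Hence |(-t^3 + 5t - 2) + 102| ≤ 86|t − 5| < ϵ provided |t − 5| < ϵ/86.
Take δ = min(1, ϵ/86). Then 0 < |t − 5| < δ gives both |t − 5| < 1 and |t − 5| < ϵ/86, so |(-t^3 + 5t - 2) + 102| < ϵ.

δ = min(1, ϵ/86)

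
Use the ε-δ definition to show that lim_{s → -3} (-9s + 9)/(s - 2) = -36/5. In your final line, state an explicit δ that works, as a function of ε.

Suppose ε > 0. We want δ > 0 with 0 < |s + 3| < δ ⇒ |(-9s + 9)/(s - 2) + 36/5| < ε.
Combining over a common denominator, (-9s + 9)/(s - 2) + 36/5 = [(-9s + 9)·(-5) − 36·(s - 2)] / [(-5)·(s - 2)] = 9(s + 3) / ((-5)(s - 2)).
So |(-9s + 9)/(s - 2) + 36/5| = 9|s + 3| / (5·|s − 2|).
Restrict δ ≤ 5/2. Then |s + 3| < 5/2 gives |s − 2| = |(s + 3) + (-5)| ≥ 5 − 5/2 = 5/2.
Hence |(-9s + 9)/(s - 2) + 36/5| < 9|s + 3|/(5·(5/2)) = (18/25)|s + 3|, which is < ε once |s + 3| < (25/18)ε.
Take δ = min(5/2, (25/18)ε). Then 0 < |s + 3| < δ forces both bounds, so |(-9s + 9)/(s - 2) + 36/5| < ε.

δ = min(5/2, (25/18)ε)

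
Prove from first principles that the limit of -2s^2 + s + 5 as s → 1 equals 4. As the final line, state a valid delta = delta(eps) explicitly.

Suppose eps > 0. We want delta > 0 such that 0 < |s − 1| < delta implies |(-2s^2 + s + 5) − 4| < eps.
(-2s^2 + s + 5) − 4 = -2s^2 + s + 1 = (s − 1)(-2s - 1).
So |(-2s^2 + s + 5) − 4| = |s − 1|·|-2s - 1|.
Assume first that |s − 1| < 2, so |s| < 3. Then |-2s - 1| ≤ 2·3 + 1 = 7.
Hence |(-2s^2 + s + 5) − 4| ≤ 7|s − 1| < eps provided |s − 1| < eps/7.
Take delta = min(2, eps/7). Then 0 < |s − 1| < delta gives both |s − 1| < 2 and |s − 1| < eps/7, so |(-2s^2 + s + 5) − 4| < eps.

delta = min(2, eps/7)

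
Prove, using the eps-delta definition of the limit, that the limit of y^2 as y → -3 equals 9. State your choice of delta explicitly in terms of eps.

delta = min(2, eps/8)

Let eps > 0 be given. We seek delta > 0 with 0 < |y + 3| < delta ⇒ |y^2 − 9| < eps.
Factor: y^2 − 9 = (y + 3)(y - 3), so |y^2 − 9| = |y + 3|·|y - 3|.
Impose delta ≤ 2 so that |y| < 5; then |y - 3| ≤ 8.
Hence |y^2 − 9| ≤ 8|y + 3|, which is < eps once |y + 3| < eps/8.
Take delta = min(2, eps/8). If 0 < |y + 3| < delta then both bounds hold and |y^2 − 9| ≤ 8|y + 3| < 8·(eps/8) = eps.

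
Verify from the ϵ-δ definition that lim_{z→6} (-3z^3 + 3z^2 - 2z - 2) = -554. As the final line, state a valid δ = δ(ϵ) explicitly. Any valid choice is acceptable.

Let ϵ > 0. We want δ > 0 such that 0 < |z − 6| < δ implies |(-3z^3 + 3z^2 - 2z - 2) + 554| < ϵ.
(-3z^3 + 3z^2 - 2z - 2) + 554 = -3z^3 + 3z^2 - 2z + 552 = (z − 6)(-3z^2 - 15z - 92).
So |(-3z^3 + 3z^2 - 2z - 2) + 554| = |z − 6|·|-3z^2 - 15z - 92|.
Require δ ≤ 1. Then |z − 6| < 1 gives |z| < 7, and by the triangle inequality |-3z^2 - 15z - 92| ≤ 3·7^2 + 15·7 + 92 = 344.
Hence |(-3z^3 + 3z^2 - 2z - 2) + 554| ≤ 344|z − 6| < ϵ provided |z − 6| < ϵ/344.
Take δ = min(1, ϵ/344). Then 0 < |z − 6| < δ gives both |z − 6| < 1 and |z − 6| < ϵ/344, so |(-3z^3 + 3z^2 - 2z - 2) + 554| < ϵ.

δ = min(1, ϵ/344)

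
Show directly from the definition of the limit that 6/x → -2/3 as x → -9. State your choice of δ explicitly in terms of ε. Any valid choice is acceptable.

Let ε > 0. We seek δ > 0 such that 0 < |x + 9| < δ implies |6/x + 2/3| < ε.
|6/x + 2/3| = 6·|-9 − x|/(9·|x|) = 6|x + 9|/(9|x|).
Require δ ≤ 9/2 so that |x| > 9 − 9/2 = 9/2, hence 9|x| > 81/2.
Then |6/x + 2/3| < 6|x + 9|/(81/2), which is < ε when |x + 9| < (27/4)ε.
Take δ = min(9/2, (27/4)ε). Then 0 < |x + 9| < δ gives both |x + 9| < 9/2 and |x + 9| < (27/4)ε, so |6/x + 2/3| < ε.

δ = min(9/2, (27/4)ε)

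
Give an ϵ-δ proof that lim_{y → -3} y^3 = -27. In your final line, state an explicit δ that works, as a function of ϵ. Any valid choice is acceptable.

Suppose ϵ > 0. We seek δ > 0 with 0 < |y + 3| < δ ⇒ |y^3 + 27| < ϵ.
Factor: y^3 + 27 = (y + 3)(y^2 - 3y + 9), so |y^3 + 27| = |y + 3|·|y^2 - 3y + 9|.
Restrict δ ≤ 1. Then |y + 3| < 1 gives |y| < 4, so by the triangle inequality |y^2 - 3y + 9| ≤ 4^2 + 3·4 + 9 = 37.
Hence |y^3 + 27| ≤ 37|y + 3|, which is < ϵ once |y + 3| < ϵ/37.
Take δ = min(1, ϵ/37). If 0 < |y + 3| < δ then both bounds hold and |y^3 + 27| ≤ 37|y + 3| < 37·(ϵ/37) = ϵ.

δ = min(1, ϵ/37)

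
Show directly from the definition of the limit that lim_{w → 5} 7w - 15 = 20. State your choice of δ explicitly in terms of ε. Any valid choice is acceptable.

δ = ε/7

Let ε > 0. We need δ > 0 so that 0 < |w − 5| < δ implies |(7w - 15) − 20| < ε.
|(7w - 15) − 20| = |7w - 35| = 7|w − 5|.
Thus it suffices that |w − 5| < ε/7.
Choosing δ = ε/7 gives |(7w - 15) − 20| = 7|w − 5| < ε whenever |w − 5| < δ.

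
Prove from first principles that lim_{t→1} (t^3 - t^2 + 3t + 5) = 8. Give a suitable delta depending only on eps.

delta = min(1, eps/7)

Let eps > 0. We want delta > 0 such that 0 < |t − 1| < delta implies |(t^3 - t^2 + 3t + 5) − 8| < eps.
(t^3 - t^2 + 3t + 5) − 8 = t^3 - t^2 + 3t - 3 = (t − 1)(t^2 + 3).
So |(t^3 - t^2 + 3t + 5) − 8| = |t − 1|·|t^2 + 3|.
Require delta ≤ 1. Then |t − 1| < 1 gives |t| < 2, and by the triangle inequality |t^2 + 3| ≤ 2^2 + 3 = 7.
Hence |(t^3 - t^2 + 3t + 5) − 8| ≤ 7|t − 1| < eps provided |t − 1| < eps/7.
Take delta = min(1, eps/7). Then 0 < |t − 1| < delta gives both |t − 1| < 1 and |t − 1| < eps/7, so |(t^3 - t^2 + 3t + 5) − 8| < eps.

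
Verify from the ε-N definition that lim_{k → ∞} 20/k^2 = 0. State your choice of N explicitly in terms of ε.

N = (20/ε)^{1/2}

Let ε > 0 be given. For k ≥ 1, |20/k^2 − 0| = 20/k^2.
20/k^2 < ε ⇔ k^2 > 20/ε ⇔ k > (20/ε)^{1/2}.
Take N = (20/ε)^{1/2}. Then k > N implies 20/k^2 < ε.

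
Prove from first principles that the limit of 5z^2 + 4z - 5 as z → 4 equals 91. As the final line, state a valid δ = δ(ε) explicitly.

δ = min(2, ε/54)

Fix ε > 0. We want δ > 0 such that 0 < |z − 4| < δ implies |(5z^2 + 4z - 5) − 91| < ε.
(5z^2 + 4z - 5) − 91 = 5z^2 + 4z - 96 = (z − 4)(5z + 24).
So |(5z^2 + 4z - 5) − 91| = |z − 4|·|5z + 24|.
Require δ ≤ 2. Then |z − 4| < 2 gives |z| < 6, and by the triangle inequality |5z + 24| ≤ 5·6 + 24 = 54.
Hence |(5z^2 + 4z - 5) − 91| ≤ 54|z − 4| < ε provided |z − 4| < ε/54.
Choosing δ = min(2, ε/54) ensures both conditions, hence |(5z^2 + 4z - 5) − 91| < ε.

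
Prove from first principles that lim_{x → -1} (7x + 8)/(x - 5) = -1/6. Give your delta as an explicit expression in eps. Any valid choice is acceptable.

delta = min(3, (18/43)eps)

Suppose eps > 0. We want delta > 0 with 0 < |x + 1| < delta ⇒ |(7x + 8)/(x - 5) + 1/6| < eps.
Combining over a common denominator, (7x + 8)/(x - 5) + 1/6 = [(7x + 8)·(-6) − 1·(x - 5)] / [(-6)·(x - 5)] = -43(x + 1) / ((-6)(x - 5)).
So |(7x + 8)/(x - 5) + 1/6| = 43|x + 1| / (6·|x − 5|).
Restrict delta ≤ 3. Then |x + 1| < 3 gives |x − 5| = |(x + 1) + (-6)| ≥ 6 − 3 = 3.
Hence |(7x + 8)/(x - 5) + 1/6| < 43|x + 1|/(6·3) = (43/18)|x + 1|, which is < eps once |x + 1| < (18/43)eps.
Take delta = min(3, (18/43)eps). Then 0 < |x + 1| < delta forces both bounds, so |(7x + 8)/(x - 5) + 1/6| < eps.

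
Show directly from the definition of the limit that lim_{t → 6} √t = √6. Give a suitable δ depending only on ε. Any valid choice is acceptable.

δ = min(6, √6·ε)

Let ε > 0. We want δ > 0 such that 0 < |t − 6| < δ implies |√t − √6| < ε.
Multiplying by the conjugate, |√t − √6| = |t − 6|/(√t + √6).
Restrict δ ≤ 6 so that |t − 6| < 6 forces t > 0, and then √t + √6 > √6.
Hence |√t − √6| < |t − 6|/√6, which is < ε once |t − 6| < √6·ε.
Take δ = min(6, √6·ε). If 0 < |t − 6| < δ then t > 0 and |√t − √6| < |t − 6|/√6 < ε.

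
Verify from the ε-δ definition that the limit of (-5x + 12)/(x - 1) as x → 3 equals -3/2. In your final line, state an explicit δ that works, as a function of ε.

Let ε > 0 be given. We want δ > 0 with 0 < |x − 3| < δ ⇒ |(-5x + 12)/(x - 1) + 3/2| < ε.
Combining over a common denominator, (-5x + 12)/(x - 1) + 3/2 = [(-5x + 12)·2 − (-3)·(x - 1)] / [2·(x - 1)] = -7(x − 3) / (2(x - 1)).
So |(-5x + 12)/(x - 1) + 3/2| = 7|x − 3| / (2·|x − 1|).
Require δ ≤ 1, so |x − 1| ≥ |2| − |x − 3| > 2 − 1 = 1.
Hence |(-5x + 12)/(x - 1) + 3/2| < 7|x − 3|/(2·1) = (7/2)|x − 3|, which is < ε once |x − 3| < (2/7)ε.
Take δ = min(1, (2/7)ε). Then 0 < |x − 3| < δ forces both bounds, so |(-5x + 12)/(x - 1) + 3/2| < ε.

δ = min(1, (2/7)ε)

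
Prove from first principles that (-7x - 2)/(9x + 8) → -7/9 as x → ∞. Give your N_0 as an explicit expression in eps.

N_0 = (38/81)/eps

Let eps > 0 be given. We seek N_0 > 0 such that x > N_0 implies |(-7x - 2)/(9x + 8) + 7/9| < eps.
(-7x - 2)/(9x + 8) + 7/9 = (9(-7x - 2) − (-7)(9x + 8)) / (9(9x + 8)) = 38/(9(9x + 8)).
For x > 0 we have 9x + 8 > 9x, so |(-7x - 2)/(9x + 8) + 7/9| = 38/(9(9x + 8)) < 38/(9·9x) = (38/81)/x.
Thus |(-7x - 2)/(9x + 8) + 7/9| < eps whenever x > (38/81)/eps.
Take N_0 = (38/81)/eps. If x > N_0 then |(-7x - 2)/(9x + 8) + 7/9| < (38/81)/x < eps.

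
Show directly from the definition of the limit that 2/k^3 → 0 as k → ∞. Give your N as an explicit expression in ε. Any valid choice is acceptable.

N = (2/ε)^{1/3}

Fix ε > 0. For k ≥ 1, |2/k^3 − 0| = 2/k^3.
2/k^3 < ε ⇔ k^3 > 2/ε ⇔ k > (2/ε)^{1/3}.
Take N = (2/ε)^{1/3}. Then k > N implies 2/k^3 < ε.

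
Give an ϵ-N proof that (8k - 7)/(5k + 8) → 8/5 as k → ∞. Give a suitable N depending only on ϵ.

Fix ϵ > 0. For k ≥ 1, |(8k - 7)/(5k + 8) − (8/5)| = |-99|/(5(5k + 8)) = 99/(5(5k + 8)).
Since 5k + 8 ≥ 5k for k ≥ 1, this is ≤ 99/(5·5k) = (99/25)/k.
So |(8k - 7)/(5k + 8) − (8/5)| < ϵ whenever k > (99/25)/ϵ.
Take N = (99/25)/ϵ. If k > N then |(8k - 7)/(5k + 8) − (8/5)| ≤ (99/25)/k < ϵ.

N = (99/25)/ϵ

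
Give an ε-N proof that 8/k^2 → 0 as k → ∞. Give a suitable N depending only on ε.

Let ε > 0 be given. For k ≥ 1, |8/k^2 − 0| = 8/k^2.
8/k^2 < ε ⇔ k^2 > 8/ε ⇔ k > (8/ε)^{1/2}.
Take N = (8/ε)^{1/2}. Then k > N implies 8/k^2 < ε.

N = (8/ε)^{1/2}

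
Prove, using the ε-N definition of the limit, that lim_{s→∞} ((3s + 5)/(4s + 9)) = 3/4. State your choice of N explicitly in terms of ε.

Suppose ε > 0. We seek N > 0 such that s > N implies |(3s + 5)/(4s + 9) − (3/4)| < ε.
(3s + 5)/(4s + 9) − (3/4) = (4(3s + 5) − 3(4s + 9)) / (4(4s + 9)) = -7/(4(4s + 9)).
For s > 0 we have 4s + 9 > 4s, so |(3s + 5)/(4s + 9) − (3/4)| = 7/(4(4s + 9)) < 7/(4·4s) = (7/16)/s.
Thus |(3s + 5)/(4s + 9) − (3/4)| < ε whenever s > (7/16)/ε.
Take N = (7/16)/ε. If s > N then |(3s + 5)/(4s + 9) − (3/4)| < (7/16)/s < ε.

N = (7/16)/ε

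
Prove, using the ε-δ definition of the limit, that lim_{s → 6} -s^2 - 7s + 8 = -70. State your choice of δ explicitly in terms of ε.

Let ε > 0. We want δ > 0 such that 0 < |s − 6| < δ implies |(-s^2 - 7s + 8) + 70| < ε.
(-s^2 - 7s + 8) + 70 = -s^2 - 7s + 78 = (s − 6)(-s - 13).
So |(-s^2 - 7s + 8) + 70| = |s − 6|·|-s - 13|.
Require δ ≤ 2. Then |s − 6| < 2 gives |s| < 8, and by the triangle inequality |-s - 13| ≤ 8 + 13 = 21.
Hence |(-s^2 - 7s + 8) + 70| ≤ 21|s − 6| < ε provided |s − 6| < ε/21.
Choosing δ = min(2, ε/21) ensures both conditions, hence |(-s^2 - 7s + 8) + 70| < ε.

δ = min(2, ε/21)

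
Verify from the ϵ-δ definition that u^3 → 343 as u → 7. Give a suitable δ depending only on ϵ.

δ = min(2, ϵ/193)

Fix ϵ > 0. We seek δ > 0 with 0 < |u − 7| < δ ⇒ |u^3 − 343| < ϵ.
Factor: u^3 − 343 = (u − 7)(u^2 + 7u + 49), so |u^3 − 343| = |u − 7|·|u^2 + 7u + 49|.
Restrict δ ≤ 2. Then |u − 7| < 2 gives |u| < 9, so by the triangle inequality |u^2 + 7u + 49| ≤ 9^2 + 7·9 + 49 = 193.
Hence |u^3 − 343| ≤ 193|u − 7|, which is < ϵ once |u − 7| < ϵ/193.
Take δ = min(2, ϵ/193). If 0 < |u − 7| < δ then both bounds hold and |u^3 − 343| ≤ 193|u − 7| < 193·(ϵ/193) = ϵ.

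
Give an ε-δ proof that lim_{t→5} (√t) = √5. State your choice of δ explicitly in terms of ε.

Suppose ε > 0. We want δ > 0 such that 0 < |t − 5| < δ implies |√t − √5| < ε.
Rationalise: √t − √5 = (t − 5)/(√t + √5), so |√t − √5| = |t − 5|/(√t + √5).
Restrict δ ≤ 5 so that |t − 5| < 5 forces t > 0, and then √t + √5 > √5.
Hence |√t − √5| < |t − 5|/√5, which is < ε once |t − 5| < √5·ε.
Take δ = min(5, √5·ε). If 0 < |t − 5| < δ then t > 0 and |√t − √5| < |t − 5|/√5 < ε.

δ = min(5, √5·ε)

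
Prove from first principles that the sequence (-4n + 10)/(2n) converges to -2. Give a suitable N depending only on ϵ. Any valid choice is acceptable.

N = 5/ϵ

Let ϵ > 0. For n ≥ 1, |(-4n + 10)/(2n) + 2| = |20|/(2(2n)) = 20/(2(2n)).
Since 2n ≥ 2n for n ≥ 1, this is ≤ 20/(2·2n) = 5/n.
So |(-4n + 10)/(2n) + 2| < ϵ whenever n > 5/ϵ.
Take N = 5/ϵ. If n > N then |(-4n + 10)/(2n) + 2| ≤ 5/n < ϵ.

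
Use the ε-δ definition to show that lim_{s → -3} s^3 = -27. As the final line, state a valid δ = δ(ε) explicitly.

Let ε > 0. We seek δ > 0 with 0 < |s + 3| < δ ⇒ |s^3 + 27| < ε.
Factor: s^3 + 27 = (s + 3)(s^2 - 3s + 9), so |s^3 + 27| = |s + 3|·|s^2 - 3s + 9|.
Restrict δ ≤ 1. Then |s + 3| < 1 gives |s| < 4, so by the triangle inequality |s^2 - 3s + 9| ≤ 4^2 + 3·4 + 9 = 37.
Hence |s^3 + 27| ≤ 37|s + 3|, which is < ε once |s + 3| < ε/37.
Take δ = min(1, ε/37). If 0 < |s + 3| < δ then both bounds hold and |s^3 + 27| ≤ 37|s + 3| < 37·(ε/37) = ε.

δ = min(1, ε/37)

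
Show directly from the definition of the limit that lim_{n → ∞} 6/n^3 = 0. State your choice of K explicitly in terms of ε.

K = (6/ε)^{1/3}

Fix ε > 0. For n ≥ 1, |6/n^3 − 0| = 6/n^3.
6/n^3 < ε ⇔ n^3 > 6/ε ⇔ n > (6/ε)^{1/3}.
Take K = (6/ε)^{1/3}. Then n > K implies 6/n^3 < ε.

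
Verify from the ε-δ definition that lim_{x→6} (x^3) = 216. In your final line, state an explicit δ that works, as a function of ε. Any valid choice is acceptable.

Fix ε > 0. We seek δ > 0 with 0 < |x − 6| < δ ⇒ |x^3 − 216| < ε.
Factor: x^3 − 216 = (x − 6)(x^2 + 6x + 36), so |x^3 − 216| = |x − 6|·|x^2 + 6x + 36|.
Restrict δ ≤ 1. Then |x − 6| < 1 gives |x| < 7, so by the triangle inequality |x^2 + 6x + 36| ≤ 7^2 + 6·7 + 36 = 127.
Hence |x^3 − 216| ≤ 127|x − 6|, which is < ε once |x − 6| < ε/127.
Take δ = min(1, ε/127). If 0 < |x − 6| < δ then both bounds hold and |x^3 − 216| ≤ 127|x − 6| < 127·(ε/127) = ε.

δ = min(1, ε/127)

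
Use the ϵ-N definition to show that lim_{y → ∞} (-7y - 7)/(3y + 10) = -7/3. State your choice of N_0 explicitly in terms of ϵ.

N_0 = (49/9)/ϵ

Let ϵ > 0. We seek N_0 > 0 such that y > N_0 implies |(-7y - 7)/(3y + 10) + 7/3| < ϵ.
(-7y - 7)/(3y + 10) + 7/3 = (3(-7y - 7) − (-7)(3y + 10)) / (3(3y + 10)) = 49/(3(3y + 10)).
For y > 0 we have 3y + 10 > 3y, so |(-7y - 7)/(3y + 10) + 7/3| = 49/(3(3y + 10)) < 49/(3·3y) = (49/9)/y.
Thus |(-7y - 7)/(3y + 10) + 7/3| < ϵ whenever y > (49/9)/ϵ.
Take N_0 = (49/9)/ϵ. If y > N_0 then |(-7y - 7)/(3y + 10) + 7/3| < (49/9)/y < ϵ.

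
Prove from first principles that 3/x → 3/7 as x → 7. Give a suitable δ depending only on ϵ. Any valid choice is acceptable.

Let ϵ > 0 be given. We seek δ > 0 such that 0 < |x − 7| < δ implies |3/x − (3/7)| < ϵ.
|3/x − (3/7)| = 3·|7 − x|/(7·|x|) = 3|x − 7|/(7|x|).
Require δ ≤ 7/2 so that |x| > 7 − 7/2 = 7/2, hence 7|x| > 49/2.
Then |3/x − (3/7)| < 3|x − 7|/(49/2), which is < ϵ when |x − 7| < (49/6)ϵ.
Take δ = min(7/2, (49/6)ϵ). Then 0 < |x − 7| < δ gives both |x − 7| < 7/2 and |x − 7| < (49/6)ϵ, so |3/x − (3/7)| < ϵ.

δ = min(7/2, (49/6)ϵ)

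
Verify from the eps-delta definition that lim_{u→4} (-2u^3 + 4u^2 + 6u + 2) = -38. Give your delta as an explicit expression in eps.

delta = min(1, eps/80)

Let eps > 0. We want delta > 0 such that 0 < |u − 4| < delta implies |(-2u^3 + 4u^2 + 6u + 2) + 38| < eps.
(-2u^3 + 4u^2 + 6u + 2) + 38 = -2u^3 + 4u^2 + 6u + 40 = (u − 4)(-2u^2 - 4u - 10).
So |(-2u^3 + 4u^2 + 6u + 2) + 38| = |u − 4|·|-2u^2 - 4u - 10|.
Require delta ≤ 1. Then |u − 4| < 1 gives |u| < 5, and by the triangle inequality |-2u^2 - 4u - 10| ≤ 2·5^2 + 4·5 + 10 = 80.
Hence |(-2u^3 + 4u^2 + 6u + 2) + 38| ≤ 80|u − 4| < eps provided |u − 4| < eps/80.
Take delta = min(1, eps/80). Then 0 < |u − 4| < delta gives both |u − 4| < 1 and |u − 4| < eps/80, so |(-2u^3 + 4u^2 + 6u + 2) + 38| < eps.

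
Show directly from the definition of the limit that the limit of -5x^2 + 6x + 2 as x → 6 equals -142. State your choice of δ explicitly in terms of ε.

Let ε > 0 be given. We want δ > 0 such that 0 < |x − 6| < δ implies |(-5x^2 + 6x + 2) + 142| < ε.
(-5x^2 + 6x + 2) + 142 = -5x^2 + 6x + 144 = (x − 6)(-5x - 24).
So |(-5x^2 + 6x + 2) + 142| = |x − 6|·|-5x - 24|.
Require δ ≤ 1. Then |x − 6| < 1 gives |x| < 7, and by the triangle inequality |-5x - 24| ≤ 5·7 + 24 = 59.
Hence |(-5x^2 + 6x + 2) + 142| ≤ 59|x − 6| < ε provided |x − 6| < ε/59.
Choosing δ = min(1, ε/59) ensures both conditions, hence |(-5x^2 + 6x + 2) + 142| < ε.

δ = min(1, ε/59)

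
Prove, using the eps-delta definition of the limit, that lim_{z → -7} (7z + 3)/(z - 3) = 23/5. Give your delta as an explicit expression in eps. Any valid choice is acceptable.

Fix eps > 0. We want delta > 0 with 0 < |z + 7| < delta ⇒ |(7z + 3)/(z - 3) − (23/5)| < eps.
Combining over a common denominator, (7z + 3)/(z - 3) − (23/5) = [(7z + 3)·(-10) − (-46)·(z - 3)] / [(-10)·(z - 3)] = -24(z + 7) / ((-10)(z - 3)).
So |(7z + 3)/(z - 3) − (23/5)| = 24|z + 7| / (10·|z − 3|).
Restrict delta ≤ 5. Then |z + 7| < 5 gives |z − 3| = |(z + 7) + (-10)| ≥ 10 − 5 = 5.
Hence |(7z + 3)/(z - 3) − (23/5)| < 24|z + 7|/(10·5) = (12/25)|z + 7|, which is < eps once |z + 7| < (25/12)eps.
Take delta = min(5, (25/12)eps). Then 0 < |z + 7| < delta forces both bounds, so |(7z + 3)/(z - 3) − (23/5)| < eps.

delta = min(5, (25/12)eps)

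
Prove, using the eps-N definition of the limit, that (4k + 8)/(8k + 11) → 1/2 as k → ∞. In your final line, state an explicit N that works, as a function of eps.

N = (5/16)/eps

Let eps > 0 be given. For k ≥ 1, |(4k + 8)/(8k + 11) − (1/2)| = |20|/(8(8k + 11)) = 20/(8(8k + 11)).
Since 8k + 11 ≥ 8k for k ≥ 1, this is ≤ 20/(8·8k) = (5/16)/k.
So |(4k + 8)/(8k + 11) − (1/2)| < eps whenever k > (5/16)/eps.
Take N = (5/16)/eps. If k > N then |(4k + 8)/(8k + 11) − (1/2)| ≤ (5/16)/k < eps.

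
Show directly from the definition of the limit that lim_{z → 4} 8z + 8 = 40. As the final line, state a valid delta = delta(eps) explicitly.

Suppose eps > 0. We need delta > 0 so that 0 < |z − 4| < delta implies |(8z + 8) − 40| < eps.
Since (8z + 8) − 40 = 8(z − 4), we have |(8z + 8) − 40| = 8|z − 4|.
So 8|z − 4| < eps exactly when |z − 4| < eps/8.
Take delta = eps/8. If 0 < |z − 4| < delta then |(8z + 8) − 40| = 8|z − 4| < 8·(eps/8) = eps.

delta = eps/8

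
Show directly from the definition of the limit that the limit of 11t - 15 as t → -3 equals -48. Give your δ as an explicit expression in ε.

δ = ε/11

Let ε > 0. We need δ > 0 so that 0 < |t + 3| < δ implies |(11t - 15) + 48| < ε.
Since (11t - 15) + 48 = 11(t + 3), we have |(11t - 15) + 48| = 11|t + 3|.
Thus it suffices that |t + 3| < ε/11.
Take δ = ε/11. If 0 < |t + 3| < δ then |(11t - 15) + 48| = 11|t + 3| < 11·(ε/11) = ε.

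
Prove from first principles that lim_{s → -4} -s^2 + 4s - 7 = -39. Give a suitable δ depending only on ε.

δ = min(1, ε/13)

Let ε > 0. We want δ > 0 such that 0 < |s + 4| < δ implies |(-s^2 + 4s - 7) + 39| < ε.
(-s^2 + 4s - 7) + 39 = -s^2 + 4s + 32 = (s + 4)(-s + 8).
So |(-s^2 + 4s - 7) + 39| = |s + 4|·|-s + 8|.
Require δ ≤ 1. Then |s + 4| < 1 gives |s| < 5, and by the triangle inequality |-s + 8| ≤ 5 + 8 = 13.
Hence |(-s^2 + 4s - 7) + 39| ≤ 13|s + 4| < ε provided |s + 4| < ε/13.
Choosing δ = min(1, ε/13) ensures both conditions, hence |(-s^2 + 4s - 7) + 39| < ε.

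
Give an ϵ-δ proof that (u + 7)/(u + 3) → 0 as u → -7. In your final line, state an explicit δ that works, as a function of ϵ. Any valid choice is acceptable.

Let ϵ > 0. We want δ > 0 with 0 < |u + 7| < δ ⇒ |(u + 7)/(u + 3) − 0| < ϵ.
Combining over a common denominator, (u + 7)/(u + 3) − 0 = [(u + 7)·(-4) − 0·(u + 3)] / [(-4)·(u + 3)] = -4(u + 7) / ((-4)(u + 3)).
So |(u + 7)/(u + 3) − 0| = 4|u + 7| / (4·|u + 3|).
Restrict δ ≤ 2. Then |u + 7| < 2 gives |u + 3| = |(u + 7) + (-4)| ≥ 4 − 2 = 2.
Hence |(u + 7)/(u + 3) − 0| < 4|u + 7|/(4·2) = (1/2)|u + 7|, which is < ϵ once |u + 7| < 2ϵ.
Take δ = min(2, 2ϵ). Then 0 < |u + 7| < δ forces both bounds, so |(u + 7)/(u + 3) − 0| < ϵ.

δ = min(2, 2ϵ)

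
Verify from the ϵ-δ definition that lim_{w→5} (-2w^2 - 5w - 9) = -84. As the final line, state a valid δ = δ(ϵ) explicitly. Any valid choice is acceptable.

δ = min(2, ϵ/29)

Let ϵ > 0. We want δ > 0 such that 0 < |w − 5| < δ implies |(-2w^2 - 5w - 9) + 84| < ϵ.
(-2w^2 - 5w - 9) + 84 = -2w^2 - 5w + 75 = (w − 5)(-2w - 15).
So |(-2w^2 - 5w - 9) + 84| = |w − 5|·|-2w - 15|.
Require δ ≤ 2. Then |w − 5| < 2 gives |w| < 7, and by the triangle inequality |-2w - 15| ≤ 2·7 + 15 = 29.
Hence |(-2w^2 - 5w - 9) + 84| ≤ 29|w − 5| < ϵ provided |w − 5| < ϵ/29.
Take δ = min(2, ϵ/29). Then 0 < |w − 5| < δ gives both |w − 5| < 2 and |w − 5| < ϵ/29, so |(-2w^2 - 5w - 9) + 84| < ϵ.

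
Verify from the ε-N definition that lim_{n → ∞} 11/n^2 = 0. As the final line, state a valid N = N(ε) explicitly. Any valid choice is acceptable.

N = (11/ε)^{1/2}

Fix ε > 0. For n ≥ 1, |11/n^2 − 0| = 11/n^2.
11/n^2 < ε ⇔ n^2 > 11/ε ⇔ n > (11/ε)^{1/2}.
Take N = (11/ε)^{1/2}. Then n > N implies 11/n^2 < ε.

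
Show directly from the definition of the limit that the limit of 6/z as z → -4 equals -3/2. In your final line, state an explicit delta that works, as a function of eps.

Suppose eps > 0. We seek delta > 0 such that 0 < |z + 4| < delta implies |6/z + 3/2| < eps.
|6/z + 3/2| = 6·|-4 − z|/(4·|z|) = 6|z + 4|/(4|z|).
Restrict delta ≤ 2. Then |z + 4| < 2 gives |z| > 2, so 4|z| > 8.
Then |6/z + 3/2| < 6|z + 4|/8, which is < eps when |z + 4| < (4/3)eps.
Take delta = min(2, (4/3)eps). Then 0 < |z + 4| < delta gives both |z + 4| < 2 and |z + 4| < (4/3)eps, so |6/z + 3/2| < eps.

delta = min(2, (4/3)eps)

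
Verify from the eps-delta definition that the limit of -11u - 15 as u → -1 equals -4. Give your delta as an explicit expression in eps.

Fix eps > 0. We need delta > 0 so that 0 < |u + 1| < delta implies |(-11u - 15) + 4| < eps.
Since (-11u - 15) + 4 = -11(u + 1), we have |(-11u - 15) + 4| = 11|u + 1|.
Thus it suffices that |u + 1| < eps/11.
Choosing delta = eps/11 gives |(-11u - 15) + 4| = 11|u + 1| < eps whenever |u + 1| < delta.

delta = eps/11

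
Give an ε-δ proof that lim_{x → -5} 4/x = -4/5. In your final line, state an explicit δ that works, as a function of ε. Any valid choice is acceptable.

δ = min(5/2, (25/8)ε)

Suppose ε > 0. We seek δ > 0 such that 0 < |x + 5| < δ implies |4/x + 4/5| < ε.
|4/x + 4/5| = 4·|-5 − x|/(5·|x|) = 4|x + 5|/(5|x|).
Restrict δ ≤ 5/2. Then |x + 5| < 5/2 gives |x| > 5/2, so 5|x| > 25/2.
Then |4/x + 4/5| < 4|x + 5|/(25/2), which is < ε when |x + 5| < (25/8)ε.
Take δ = min(5/2, (25/8)ε). Then 0 < |x + 5| < δ gives both |x + 5| < 5/2 and |x + 5| < (25/8)ε, so |4/x + 4/5| < ε.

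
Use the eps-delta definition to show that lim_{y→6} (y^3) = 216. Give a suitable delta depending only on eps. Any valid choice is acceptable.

delta = min(1, eps/127)

Let eps > 0. We seek delta > 0 with 0 < |y − 6| < delta ⇒ |y^3 − 216| < eps.
Factor: y^3 − 216 = (y − 6)(y^2 + 6y + 36), so |y^3 − 216| = |y − 6|·|y^2 + 6y + 36|.
Impose delta ≤ 1 so that |y| < 7; then |y^2 + 6y + 36| ≤ 127.
Hence |y^3 − 216| ≤ 127|y − 6|, which is < eps once |y − 6| < eps/127.
Take delta = min(1, eps/127). If 0 < |y − 6| < delta then both bounds hold and |y^3 − 216| ≤ 127|y − 6| < 127·(eps/127) = eps.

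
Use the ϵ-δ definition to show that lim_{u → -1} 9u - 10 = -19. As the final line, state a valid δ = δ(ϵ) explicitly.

δ = ϵ/9

Let ϵ > 0. We need δ > 0 so that 0 < |u + 1| < δ implies |(9u - 10) + 19| < ϵ.
|(9u - 10) + 19| = |9u + 9| = 9|u + 1|.
So 9|u + 1| < ϵ exactly when |u + 1| < ϵ/9.
Take δ = ϵ/9. If 0 < |u + 1| < δ then |(9u - 10) + 19| = 9|u + 1| < 9·(ϵ/9) = ϵ.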